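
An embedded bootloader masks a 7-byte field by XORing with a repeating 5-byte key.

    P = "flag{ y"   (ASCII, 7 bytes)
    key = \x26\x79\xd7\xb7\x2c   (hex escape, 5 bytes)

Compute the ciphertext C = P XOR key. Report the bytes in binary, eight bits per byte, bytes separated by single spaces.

01000000 00010101 10110110 11010000 01010111 00000110 00000000

The 5-byte key repeats, so the effective keystream is 26 79 d7 b7 2c 26 79.
byte 0: 66 ^ 26 = 40
byte 1: 6c ^ 79 = 15
byte 2: 61 ^ d7 = b6
byte 3: 67 ^ b7 = d0
byte 4: 7b ^ 2c = 57
byte 5: 20 ^ 26 = 06
byte 6: 79 ^ 79 = 00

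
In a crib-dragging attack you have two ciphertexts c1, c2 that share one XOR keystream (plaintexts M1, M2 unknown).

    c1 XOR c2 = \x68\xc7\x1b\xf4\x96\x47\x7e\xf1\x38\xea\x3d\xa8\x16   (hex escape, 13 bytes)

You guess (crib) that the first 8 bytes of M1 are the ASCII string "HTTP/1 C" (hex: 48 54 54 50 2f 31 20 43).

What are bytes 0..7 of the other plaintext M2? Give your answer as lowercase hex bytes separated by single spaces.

20 93 4f a4 b9 76 5e b2

Since c1 ⊕ c2 = M1 ⊕ M2, XORing with the guessed M1 bytes yields the corresponding M2 bytes: M2 = (c1 ⊕ c2) ⊕ M1.
byte 0: 68 XOR 48 = 20
byte 1: c7 XOR 54 = 93
byte 2: 1b XOR 54 = 4f
byte 3: f4 XOR 50 = a4
byte 4: 96 XOR 2f = b9
byte 5: 47 XOR 31 = 76
byte 6: 7e XOR 20 = 5e
byte 7: f1 XOR 43 = b2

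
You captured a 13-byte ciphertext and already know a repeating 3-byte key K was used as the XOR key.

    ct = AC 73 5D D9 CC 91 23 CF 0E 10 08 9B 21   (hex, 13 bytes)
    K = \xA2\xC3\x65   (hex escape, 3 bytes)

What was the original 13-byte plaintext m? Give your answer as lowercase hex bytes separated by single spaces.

The 3-byte key repeats, so the effective keystream is a2 c3 65 a2 c3 65 a2 c3 65 a2 c3 65 a2.
byte 0: ac ^ a2 = 0e
byte 1: 73 ^ c3 = b0
byte 2: 5d ^ 65 = 38
byte 3: d9 ^ a2 = 7b
byte 4: cc ^ c3 = 0f
byte 5: 91 ^ 65 = f4
byte 6: 23 ^ a2 = 81
byte 7: cf ^ c3 = 0c
byte 8: 0e ^ 65 = 6b
byte 9: 10 ^ a2 = b2
byte 10: 08 ^ c3 = cb
byte 11: 9b ^ 65 = fe
byte 12: 21 ^ a2 = 83

0e b0 38 7b 0f f4 81 0c 6b b2 cb fe 83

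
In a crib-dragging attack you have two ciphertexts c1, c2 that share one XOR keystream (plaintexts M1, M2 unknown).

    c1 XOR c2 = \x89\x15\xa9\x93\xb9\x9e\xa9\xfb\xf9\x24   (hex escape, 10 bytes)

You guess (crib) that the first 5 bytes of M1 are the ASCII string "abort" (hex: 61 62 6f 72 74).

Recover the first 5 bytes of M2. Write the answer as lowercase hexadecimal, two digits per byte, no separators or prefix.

e877c6e1cd

Since c1 ⊕ c2 = M1 ⊕ M2, XORing with the guessed M1 bytes yields the corresponding M2 bytes: M2 = (c1 ⊕ c2) ⊕ M1.
10001001 ⊕ 01100001 = 11101000
00010101 ⊕ 01100010 = 01110111
10101001 ⊕ 01101111 = 11000110
10010011 ⊕ 01110010 = 11100001
10111001 ⊕ 01110100 = 11001101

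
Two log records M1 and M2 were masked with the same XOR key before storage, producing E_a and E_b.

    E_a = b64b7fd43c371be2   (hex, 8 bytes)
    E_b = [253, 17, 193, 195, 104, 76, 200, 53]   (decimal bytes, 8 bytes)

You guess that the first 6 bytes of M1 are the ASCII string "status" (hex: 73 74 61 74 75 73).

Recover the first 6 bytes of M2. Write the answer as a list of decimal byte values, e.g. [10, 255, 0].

[56, 46, 223, 99, 33, 8]

First, E_a ⊕ E_b = (M1 ⊕ K) ⊕ (M2 ⊕ K) = M1 ⊕ M2, so the key drops out. Then M2 = (M1 ⊕ M2) ⊕ M1 over the first 6 bytes.
byte 0: (b6 ^ fd) ^ 73 = 4b ^ 73 = 38
byte 1: (4b ^ 11) ^ 74 = 5a ^ 74 = 2e
byte 2: (7f ^ c1) ^ 61 = be ^ 61 = df
byte 3: (d4 ^ c3) ^ 74 = 17 ^ 74 = 63
byte 4: (3c ^ 68) ^ 75 = 54 ^ 75 = 21
byte 5: (37 ^ 4c) ^ 73 = 7b ^ 73 = 08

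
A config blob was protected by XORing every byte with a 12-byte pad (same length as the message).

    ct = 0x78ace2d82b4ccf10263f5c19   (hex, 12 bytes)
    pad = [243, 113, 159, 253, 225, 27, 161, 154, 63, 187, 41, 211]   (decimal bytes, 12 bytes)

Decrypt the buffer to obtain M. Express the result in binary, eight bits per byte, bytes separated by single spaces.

XOR is its own inverse, so applying the key byte-wise gives the result directly.
byte 0: 120 ^ 243 = 139
byte 1: 172 ^ 113 = 221
byte 2: 226 ^ 159 = 125
byte 3: 216 ^ 253 =  37
byte 4:  43 ^ 225 = 202
byte 5:  76 ^  27 =  87
byte 6: 207 ^ 161 = 110
byte 7:  16 ^ 154 = 138
byte 8:  38 ^  63 =  25
byte 9:  63 ^ 187 = 132
byte 10:  92 ^  41 = 117
byte 11:  25 ^ 211 = 202

10001011 11011101 01111101 00100101 11001010 01010111 01101110 10001010 00011001 10000100 01110101 11001010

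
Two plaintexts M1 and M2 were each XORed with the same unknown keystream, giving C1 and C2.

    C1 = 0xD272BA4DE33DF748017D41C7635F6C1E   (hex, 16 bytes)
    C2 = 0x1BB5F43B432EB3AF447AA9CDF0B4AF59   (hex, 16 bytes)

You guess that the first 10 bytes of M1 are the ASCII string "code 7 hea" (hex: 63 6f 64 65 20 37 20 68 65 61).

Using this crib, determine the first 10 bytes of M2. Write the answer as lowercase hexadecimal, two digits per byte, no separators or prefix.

First, C1 ⊕ C2 = (M1 ⊕ K) ⊕ (M2 ⊕ K) = M1 ⊕ M2, so the key drops out. Then M2 = (M1 ⊕ M2) ⊕ M1 over the first 10 bytes.
byte 0: (d2 ⊕ 1b) ⊕ 63 = c9 ⊕ 63 = aa
byte 1: (72 ⊕ b5) ⊕ 6f = c7 ⊕ 6f = a8
byte 2: (ba ⊕ f4) ⊕ 64 = 4e ⊕ 64 = 2a
byte 3: (4d ⊕ 3b) ⊕ 65 = 76 ⊕ 65 = 13
byte 4: (e3 ⊕ 43) ⊕ 20 = a0 ⊕ 20 = 80
byte 5: (3d ⊕ 2e) ⊕ 37 = 13 ⊕ 37 = 24
byte 6: (f7 ⊕ b3) ⊕ 20 = 44 ⊕ 20 = 64
byte 7: (48 ⊕ af) ⊕ 68 = e7 ⊕ 68 = 8f
byte 8: (01 ⊕ 44) ⊕ 65 = 45 ⊕ 65 = 20
byte 9: (7d ⊕ 7a) ⊕ 61 = 07 ⊕ 61 = 66

aaa82a138024648f2066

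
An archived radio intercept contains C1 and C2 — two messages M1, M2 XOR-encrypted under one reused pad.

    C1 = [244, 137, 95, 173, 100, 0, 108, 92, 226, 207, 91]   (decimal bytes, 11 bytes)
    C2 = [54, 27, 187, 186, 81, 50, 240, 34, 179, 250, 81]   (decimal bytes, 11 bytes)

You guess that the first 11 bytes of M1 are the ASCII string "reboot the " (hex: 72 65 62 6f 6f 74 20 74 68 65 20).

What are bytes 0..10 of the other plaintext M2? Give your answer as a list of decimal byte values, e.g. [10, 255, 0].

[176, 247, 134, 120, 90, 70, 188, 10, 57, 80, 42]

First, C1 ⊕ C2 = (M1 ⊕ K) ⊕ (M2 ⊕ K) = M1 ⊕ M2, so the key drops out. Then M2 = (M1 ⊕ M2) ⊕ M1 over the first 11 bytes.
byte 0: (f4 xor 36) xor 72 = c2 xor 72 = b0
byte 1: (89 xor 1b) xor 65 = 92 xor 65 = f7
byte 2: (5f xor bb) xor 62 = e4 xor 62 = 86
byte 3: (ad xor ba) xor 6f = 17 xor 6f = 78
byte 4: (64 xor 51) xor 6f = 35 xor 6f = 5a
byte 5: (00 xor 32) xor 74 = 32 xor 74 = 46
byte 6: (6c xor f0) xor 20 = 9c xor 20 = bc
byte 7: (5c xor 22) xor 74 = 7e xor 74 = 0a
byte 8: (e2 xor b3) xor 68 = 51 xor 68 = 39
byte 9: (cf xor fa) xor 65 = 35 xor 65 = 50
byte 10: (5b xor 51) xor 20 = 0a xor 20 = 2a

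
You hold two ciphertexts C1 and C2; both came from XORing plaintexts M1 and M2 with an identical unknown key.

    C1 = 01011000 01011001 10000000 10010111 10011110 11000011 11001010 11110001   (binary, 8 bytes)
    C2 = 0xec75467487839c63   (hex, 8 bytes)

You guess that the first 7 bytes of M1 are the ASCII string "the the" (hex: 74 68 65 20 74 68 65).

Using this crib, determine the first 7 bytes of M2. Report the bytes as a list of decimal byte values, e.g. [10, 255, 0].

First, C1 ⊕ C2 = (M1 ⊕ K) ⊕ (M2 ⊕ K) = M1 ⊕ M2, so the key drops out. Then M2 = (M1 ⊕ M2) ⊕ M1 over the first 7 bytes.
byte 0: (58 ⊕ ec) ⊕ 74 = b4 ⊕ 74 = c0
byte 1: (59 ⊕ 75) ⊕ 68 = 2c ⊕ 68 = 44
byte 2: (80 ⊕ 46) ⊕ 65 = c6 ⊕ 65 = a3
byte 3: (97 ⊕ 74) ⊕ 20 = e3 ⊕ 20 = c3
byte 4: (9e ⊕ 87) ⊕ 74 = 19 ⊕ 74 = 6d
byte 5: (c3 ⊕ 83) ⊕ 68 = 40 ⊕ 68 = 28
byte 6: (ca ⊕ 9c) ⊕ 65 = 56 ⊕ 65 = 33

[192, 68, 163, 195, 109, 40, 51]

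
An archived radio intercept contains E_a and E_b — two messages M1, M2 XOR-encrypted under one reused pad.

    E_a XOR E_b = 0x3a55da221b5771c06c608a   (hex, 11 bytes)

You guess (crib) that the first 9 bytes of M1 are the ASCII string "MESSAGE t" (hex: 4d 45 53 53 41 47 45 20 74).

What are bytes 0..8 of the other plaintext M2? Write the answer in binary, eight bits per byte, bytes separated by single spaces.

01110111 00010000 10001001 01110001 01011010 00010000 00110100 11100000 00011000

Since E_a ⊕ E_b = M1 ⊕ M2, XORing with the guessed M1 bytes yields the corresponding M2 bytes: M2 = (E_a ⊕ E_b) ⊕ M1.
3a ^ 4d = 77
55 ^ 45 = 10
da ^ 53 = 89
22 ^ 53 = 71
1b ^ 41 = 5a
57 ^ 47 = 10
71 ^ 45 = 34
c0 ^ 20 = e0
6c ^ 74 = 18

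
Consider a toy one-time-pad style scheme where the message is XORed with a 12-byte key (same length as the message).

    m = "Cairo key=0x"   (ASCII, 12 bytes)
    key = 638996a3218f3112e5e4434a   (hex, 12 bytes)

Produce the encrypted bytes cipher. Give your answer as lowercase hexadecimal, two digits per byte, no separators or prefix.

20e8ffd14eaf5a779cd97332

byte 0: 43 ^ 63 = 20
byte 1: 61 ^ 89 = e8
byte 2: 69 ^ 96 = ff
byte 3: 72 ^ a3 = d1
byte 4: 6f ^ 21 = 4e
byte 5: 20 ^ 8f = af
byte 6: 6b ^ 31 = 5a
byte 7: 65 ^ 12 = 77
byte 8: 79 ^ e5 = 9c
byte 9: 3d ^ e4 = d9
byte 10: 30 ^ 43 = 73
byte 11: 78 ^ 4a = 32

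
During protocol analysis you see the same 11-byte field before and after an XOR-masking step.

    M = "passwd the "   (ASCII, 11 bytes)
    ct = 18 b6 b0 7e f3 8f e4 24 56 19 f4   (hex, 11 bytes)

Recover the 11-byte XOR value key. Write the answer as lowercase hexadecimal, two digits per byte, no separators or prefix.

Since ct = M ⊕ key, XORing both sides with M gives key = M ⊕ ct.
70 ⊕ 18 = 68
61 ⊕ b6 = d7
73 ⊕ b0 = c3
73 ⊕ 7e = 0d
77 ⊕ f3 = 84
64 ⊕ 8f = eb
20 ⊕ e4 = c4
74 ⊕ 24 = 50
68 ⊕ 56 = 3e
65 ⊕ 19 = 7c
20 ⊕ f4 = d4

68d7c30d84ebc4503e7cd4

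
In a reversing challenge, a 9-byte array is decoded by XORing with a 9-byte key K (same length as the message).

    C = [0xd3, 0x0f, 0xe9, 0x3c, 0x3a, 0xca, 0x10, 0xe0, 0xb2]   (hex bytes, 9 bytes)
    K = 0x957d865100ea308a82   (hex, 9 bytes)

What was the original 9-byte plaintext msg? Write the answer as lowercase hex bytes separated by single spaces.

46 72 6f 6d 3a 20 20 6a 30

XOR is its own inverse, so applying the key byte-wise gives the result directly.
byte 0: d3 xor 95 = 46
byte 1: 0f xor 7d = 72
byte 2: e9 xor 86 = 6f
byte 3: 3c xor 51 = 6d
byte 4: 3a xor 00 = 3a
byte 5: ca xor ea = 20
byte 6: 10 xor 30 = 20
byte 7: e0 xor 8a = 6a
byte 8: b2 xor 82 = 30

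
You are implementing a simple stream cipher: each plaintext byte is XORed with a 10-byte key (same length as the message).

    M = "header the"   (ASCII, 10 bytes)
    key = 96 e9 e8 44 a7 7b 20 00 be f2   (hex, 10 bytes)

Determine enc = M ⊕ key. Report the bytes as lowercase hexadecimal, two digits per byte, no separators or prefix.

fe8c8920c2090074d697

01101000 ^ 10010110 = 11111110
01100101 ^ 11101001 = 10001100
01100001 ^ 11101000 = 10001001
01100100 ^ 01000100 = 00100000
01100101 ^ 10100111 = 11000010
01110010 ^ 01111011 = 00001001
00100000 ^ 00100000 = 00000000
01110100 ^ 00000000 = 01110100
01101000 ^ 10111110 = 11010110
01100101 ^ 11110010 = 10010111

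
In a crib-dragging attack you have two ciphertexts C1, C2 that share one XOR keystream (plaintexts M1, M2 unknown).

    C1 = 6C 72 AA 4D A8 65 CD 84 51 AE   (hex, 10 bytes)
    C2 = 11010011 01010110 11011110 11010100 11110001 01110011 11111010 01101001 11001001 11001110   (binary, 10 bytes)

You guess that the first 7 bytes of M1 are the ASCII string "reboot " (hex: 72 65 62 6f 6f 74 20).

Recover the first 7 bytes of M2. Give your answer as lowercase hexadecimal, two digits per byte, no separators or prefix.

First, C1 ⊕ C2 = (M1 ⊕ K) ⊕ (M2 ⊕ K) = M1 ⊕ M2, so the key drops out. Then M2 = (M1 ⊕ M2) ⊕ M1 over the first 7 bytes.
byte 0: (6c xor d3) xor 72 = bf xor 72 = cd
byte 1: (72 xor 56) xor 65 = 24 xor 65 = 41
byte 2: (aa xor de) xor 62 = 74 xor 62 = 16
byte 3: (4d xor d4) xor 6f = 99 xor 6f = f6
byte 4: (a8 xor f1) xor 6f = 59 xor 6f = 36
byte 5: (65 xor 73) xor 74 = 16 xor 74 = 62
byte 6: (cd xor fa) xor 20 = 37 xor 20 = 17

cd4116f6366217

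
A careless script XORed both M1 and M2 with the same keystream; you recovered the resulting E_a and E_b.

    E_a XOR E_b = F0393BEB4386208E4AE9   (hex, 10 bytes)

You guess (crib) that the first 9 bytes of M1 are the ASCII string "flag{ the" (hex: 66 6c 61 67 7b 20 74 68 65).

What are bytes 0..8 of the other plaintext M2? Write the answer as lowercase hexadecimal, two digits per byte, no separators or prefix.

Since E_a ⊕ E_b = M1 ⊕ M2, XORing with the guessed M1 bytes yields the corresponding M2 bytes: M2 = (E_a ⊕ E_b) ⊕ M1.
byte 0: f0 XOR 66 = 96
byte 1: 39 XOR 6c = 55
byte 2: 3b XOR 61 = 5a
byte 3: eb XOR 67 = 8c
byte 4: 43 XOR 7b = 38
byte 5: 86 XOR 20 = a6
byte 6: 20 XOR 74 = 54
byte 7: 8e XOR 68 = e6
byte 8: 4a XOR 65 = 2f

96555a8c38a654e62f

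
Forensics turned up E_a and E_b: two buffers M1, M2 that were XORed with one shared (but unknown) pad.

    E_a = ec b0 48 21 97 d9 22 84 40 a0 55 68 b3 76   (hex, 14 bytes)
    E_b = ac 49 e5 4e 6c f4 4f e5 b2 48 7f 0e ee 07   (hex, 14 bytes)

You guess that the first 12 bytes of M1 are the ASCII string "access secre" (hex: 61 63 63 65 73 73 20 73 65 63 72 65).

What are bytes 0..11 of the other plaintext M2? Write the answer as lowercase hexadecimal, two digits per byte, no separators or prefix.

219ace0a885e4d12978b5803

First, E_a ⊕ E_b = (M1 ⊕ K) ⊕ (M2 ⊕ K) = M1 ⊕ M2, so the key drops out. Then M2 = (M1 ⊕ M2) ⊕ M1 over the first 12 bytes.
byte 0: (ec XOR ac) XOR 61 = 40 XOR 61 = 21
byte 1: (b0 XOR 49) XOR 63 = f9 XOR 63 = 9a
byte 2: (48 XOR e5) XOR 63 = ad XOR 63 = ce
byte 3: (21 XOR 4e) XOR 65 = 6f XOR 65 = 0a
byte 4: (97 XOR 6c) XOR 73 = fb XOR 73 = 88
byte 5: (d9 XOR f4) XOR 73 = 2d XOR 73 = 5e
byte 6: (22 XOR 4f) XOR 20 = 6d XOR 20 = 4d
byte 7: (84 XOR e5) XOR 73 = 61 XOR 73 = 12
byte 8: (40 XOR b2) XOR 65 = f2 XOR 65 = 97
byte 9: (a0 XOR 48) XOR 63 = e8 XOR 63 = 8b
byte 10: (55 XOR 7f) XOR 72 = 2a XOR 72 = 58
byte 11: (68 XOR 0e) XOR 65 = 66 XOR 65 = 03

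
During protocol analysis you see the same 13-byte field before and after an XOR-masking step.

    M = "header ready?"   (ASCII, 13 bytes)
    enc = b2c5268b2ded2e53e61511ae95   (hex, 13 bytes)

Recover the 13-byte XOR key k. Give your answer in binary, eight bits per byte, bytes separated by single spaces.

11011010 10100000 01000111 11101111 01001000 10011111 00001110 00100001 10000011 01110100 01110101 11010111 10101010

Since enc = M ⊕ k, XORing both sides with M gives k = M ⊕ enc.
68 ⊕ b2 = da
65 ⊕ c5 = a0
61 ⊕ 26 = 47
64 ⊕ 8b = ef
65 ⊕ 2d = 48
72 ⊕ ed = 9f
20 ⊕ 2e = 0e
72 ⊕ 53 = 21
65 ⊕ e6 = 83
61 ⊕ 15 = 74
64 ⊕ 11 = 75
79 ⊕ ae = d7
3f ⊕ 95 = aa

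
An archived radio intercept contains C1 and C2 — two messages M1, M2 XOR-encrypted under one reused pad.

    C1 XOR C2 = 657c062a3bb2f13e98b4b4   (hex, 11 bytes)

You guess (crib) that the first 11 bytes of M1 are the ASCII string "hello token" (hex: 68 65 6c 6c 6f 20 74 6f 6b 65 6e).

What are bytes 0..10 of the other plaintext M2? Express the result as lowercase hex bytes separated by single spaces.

0d 19 6a 46 54 92 85 51 f3 d1 da

Since C1 ⊕ C2 = M1 ⊕ M2, XORing with the guessed M1 bytes yields the corresponding M2 bytes: M2 = (C1 ⊕ C2) ⊕ M1.
65 ⊕ 68 = 0d
7c ⊕ 65 = 19
06 ⊕ 6c = 6a
2a ⊕ 6c = 46
3b ⊕ 6f = 54
b2 ⊕ 20 = 92
f1 ⊕ 74 = 85
3e ⊕ 6f = 51
98 ⊕ 6b = f3
b4 ⊕ 65 = d1
b4 ⊕ 6e = da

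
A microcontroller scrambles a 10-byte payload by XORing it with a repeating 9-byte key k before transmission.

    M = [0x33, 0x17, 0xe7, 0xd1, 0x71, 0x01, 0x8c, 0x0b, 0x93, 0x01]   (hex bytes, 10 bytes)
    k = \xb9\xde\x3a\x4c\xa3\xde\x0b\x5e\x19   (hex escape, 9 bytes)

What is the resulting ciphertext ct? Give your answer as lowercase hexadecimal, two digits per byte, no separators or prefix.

8ac9dd9dd2df87558ab8

The 9-byte key repeats, so the effective keystream is b9 de 3a 4c a3 de 0b 5e 19 b9.
byte 0:  51 xor 185 = 138
byte 1:  23 xor 222 = 201
byte 2: 231 xor  58 = 221
byte 3: 209 xor  76 = 157
byte 4: 113 xor 163 = 210
byte 5:   1 xor 222 = 223
byte 6: 140 xor  11 = 135
byte 7:  11 xor  94 =  85
byte 8: 147 xor  25 = 138
byte 9:   1 xor 185 = 184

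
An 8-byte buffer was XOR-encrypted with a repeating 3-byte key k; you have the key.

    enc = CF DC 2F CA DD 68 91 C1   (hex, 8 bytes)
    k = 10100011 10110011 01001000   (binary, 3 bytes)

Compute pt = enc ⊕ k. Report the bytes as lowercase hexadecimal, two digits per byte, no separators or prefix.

6c6f67696e203272

The 3-byte key repeats, so the effective keystream is a3 b3 48 a3 b3 48 a3 b3.
byte 0: cf XOR a3 = 6c
byte 1: dc XOR b3 = 6f
byte 2: 2f XOR 48 = 67
byte 3: ca XOR a3 = 69
byte 4: dd XOR b3 = 6e
byte 5: 68 XOR 48 = 20
byte 6: 91 XOR a3 = 32
byte 7: c1 XOR b3 = 72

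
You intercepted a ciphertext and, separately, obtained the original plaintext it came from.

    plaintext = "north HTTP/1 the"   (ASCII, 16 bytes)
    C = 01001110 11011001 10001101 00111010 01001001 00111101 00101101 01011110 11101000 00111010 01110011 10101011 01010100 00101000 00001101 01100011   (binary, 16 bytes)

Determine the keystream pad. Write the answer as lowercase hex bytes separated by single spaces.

Since C = plaintext ⊕ pad, XORing both sides with plaintext gives pad = plaintext ⊕ C.
6e ^ 4e = 20
6f ^ d9 = b6
72 ^ 8d = ff
74 ^ 3a = 4e
68 ^ 49 = 21
20 ^ 3d = 1d
48 ^ 2d = 65
54 ^ 5e = 0a
54 ^ e8 = bc
50 ^ 3a = 6a
2f ^ 73 = 5c
31 ^ ab = 9a
20 ^ 54 = 74
74 ^ 28 = 5c
68 ^ 0d = 65
65 ^ 63 = 06

20 b6 ff 4e 21 1d 65 0a bc 6a 5c 9a 74 5c 65 06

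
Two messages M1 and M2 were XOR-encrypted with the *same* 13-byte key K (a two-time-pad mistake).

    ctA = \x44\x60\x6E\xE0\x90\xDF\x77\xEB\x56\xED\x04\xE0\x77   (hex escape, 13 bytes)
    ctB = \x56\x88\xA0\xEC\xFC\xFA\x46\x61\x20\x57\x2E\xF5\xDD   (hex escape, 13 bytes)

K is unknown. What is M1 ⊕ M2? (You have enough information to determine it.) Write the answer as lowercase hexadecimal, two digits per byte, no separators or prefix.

12e8ce0c6c25318a76ba2a15aa

ctA ⊕ ctB = (M1 ⊕ K) ⊕ (M2 ⊕ K) = M1 ⊕ M2 — the shared key cancels under XOR.
byte 0: 44 ⊕ 56 = 12
byte 1: 60 ⊕ 88 = e8
byte 2: 6e ⊕ a0 = ce
byte 3: e0 ⊕ ec = 0c
byte 4: 90 ⊕ fc = 6c
byte 5: df ⊕ fa = 25
byte 6: 77 ⊕ 46 = 31
byte 7: eb ⊕ 61 = 8a
byte 8: 56 ⊕ 20 = 76
byte 9: ed ⊕ 57 = ba
byte 10: 04 ⊕ 2e = 2a
byte 11: e0 ⊕ f5 = 15
byte 12: 77 ⊕ dd = aa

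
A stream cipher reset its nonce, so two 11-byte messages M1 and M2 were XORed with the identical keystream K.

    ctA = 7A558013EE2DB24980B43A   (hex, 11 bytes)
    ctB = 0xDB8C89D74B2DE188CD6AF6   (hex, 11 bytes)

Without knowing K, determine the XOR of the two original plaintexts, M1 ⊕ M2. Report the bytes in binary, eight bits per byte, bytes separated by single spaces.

10100001 11011001 00001001 11000100 10100101 00000000 01010011 11000001 01001101 11011110 11001100

ctA ⊕ ctB = (M1 ⊕ K) ⊕ (M2 ⊕ K) = M1 ⊕ M2 — the shared key cancels under XOR.
122 xor 219 = 161
 85 xor 140 = 217
128 xor 137 =   9
 19 xor 215 = 196
238 xor  75 = 165
 45 xor  45 =   0
178 xor 225 =  83
 73 xor 136 = 193
128 xor 205 =  77
180 xor 106 = 222
 58 xor 246 = 204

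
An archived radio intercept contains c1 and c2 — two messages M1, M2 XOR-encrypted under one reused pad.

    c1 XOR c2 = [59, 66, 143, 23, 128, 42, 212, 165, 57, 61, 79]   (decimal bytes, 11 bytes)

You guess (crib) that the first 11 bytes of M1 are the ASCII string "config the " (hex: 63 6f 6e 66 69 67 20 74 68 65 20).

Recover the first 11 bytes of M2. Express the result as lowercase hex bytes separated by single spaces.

Since c1 ⊕ c2 = M1 ⊕ M2, XORing with the guessed M1 bytes yields the corresponding M2 bytes: M2 = (c1 ⊕ c2) ⊕ M1.
byte 0: 3b ⊕ 63 = 58
byte 1: 42 ⊕ 6f = 2d
byte 2: 8f ⊕ 6e = e1
byte 3: 17 ⊕ 66 = 71
byte 4: 80 ⊕ 69 = e9
byte 5: 2a ⊕ 67 = 4d
byte 6: d4 ⊕ 20 = f4
byte 7: a5 ⊕ 74 = d1
byte 8: 39 ⊕ 68 = 51
byte 9: 3d ⊕ 65 = 58
byte 10: 4f ⊕ 20 = 6f

58 2d e1 71 e9 4d f4 d1 51 58 6f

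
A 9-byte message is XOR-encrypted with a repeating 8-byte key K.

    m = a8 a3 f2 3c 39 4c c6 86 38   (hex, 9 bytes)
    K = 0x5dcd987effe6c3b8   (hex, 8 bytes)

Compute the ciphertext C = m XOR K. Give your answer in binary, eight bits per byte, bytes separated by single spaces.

The 8-byte key repeats, so the effective keystream is 5d cd 98 7e ff e6 c3 b8 5d.
byte 0: a8 ^ 5d = f5
byte 1: a3 ^ cd = 6e
byte 2: f2 ^ 98 = 6a
byte 3: 3c ^ 7e = 42
byte 4: 39 ^ ff = c6
byte 5: 4c ^ e6 = aa
byte 6: c6 ^ c3 = 05
byte 7: 86 ^ b8 = 3e
byte 8: 38 ^ 5d = 65

11110101 01101110 01101010 01000010 11000110 10101010 00000101 00111110 01100101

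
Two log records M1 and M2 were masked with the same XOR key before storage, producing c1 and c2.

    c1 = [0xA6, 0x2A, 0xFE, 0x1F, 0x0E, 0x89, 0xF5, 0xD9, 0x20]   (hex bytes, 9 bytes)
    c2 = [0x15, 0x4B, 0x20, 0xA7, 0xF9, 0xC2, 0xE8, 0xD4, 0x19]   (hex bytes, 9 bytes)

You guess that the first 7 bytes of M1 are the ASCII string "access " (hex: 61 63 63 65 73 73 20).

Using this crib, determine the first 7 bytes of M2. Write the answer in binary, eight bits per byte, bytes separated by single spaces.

First, c1 ⊕ c2 = (M1 ⊕ K) ⊕ (M2 ⊕ K) = M1 ⊕ M2, so the key drops out. Then M2 = (M1 ⊕ M2) ⊕ M1 over the first 7 bytes.
byte 0: (a6 xor 15) xor 61 = b3 xor 61 = d2
byte 1: (2a xor 4b) xor 63 = 61 xor 63 = 02
byte 2: (fe xor 20) xor 63 = de xor 63 = bd
byte 3: (1f xor a7) xor 65 = b8 xor 65 = dd
byte 4: (0e xor f9) xor 73 = f7 xor 73 = 84
byte 5: (89 xor c2) xor 73 = 4b xor 73 = 38
byte 6: (f5 xor e8) xor 20 = 1d xor 20 = 3d

11010010 00000010 10111101 11011101 10000100 00111000 00111101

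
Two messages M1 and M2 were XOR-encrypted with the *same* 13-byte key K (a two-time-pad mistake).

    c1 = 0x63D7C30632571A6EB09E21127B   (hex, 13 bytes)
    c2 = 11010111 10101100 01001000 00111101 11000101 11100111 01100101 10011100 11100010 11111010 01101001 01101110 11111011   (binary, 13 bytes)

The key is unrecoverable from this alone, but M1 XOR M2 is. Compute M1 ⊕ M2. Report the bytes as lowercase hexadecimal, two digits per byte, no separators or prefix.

c1 ⊕ c2 = (M1 ⊕ K) ⊕ (M2 ⊕ K) = M1 ⊕ M2 — the shared key cancels under XOR.
byte 0: 63 ^ d7 = b4
byte 1: d7 ^ ac = 7b
byte 2: c3 ^ 48 = 8b
byte 3: 06 ^ 3d = 3b
byte 4: 32 ^ c5 = f7
byte 5: 57 ^ e7 = b0
byte 6: 1a ^ 65 = 7f
byte 7: 6e ^ 9c = f2
byte 8: b0 ^ e2 = 52
byte 9: 9e ^ fa = 64
byte 10: 21 ^ 69 = 48
byte 11: 12 ^ 6e = 7c
byte 12: 7b ^ fb = 80

b47b8b3bf7b07ff25264487c80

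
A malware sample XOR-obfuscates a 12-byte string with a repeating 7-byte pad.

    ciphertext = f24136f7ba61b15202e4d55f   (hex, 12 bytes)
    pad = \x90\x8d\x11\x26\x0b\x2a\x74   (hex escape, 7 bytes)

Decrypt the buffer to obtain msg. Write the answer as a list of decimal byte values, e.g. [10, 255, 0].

[98, 204, 39, 209, 177, 75, 197, 194, 143, 245, 243, 84]

The 7-byte key repeats, so the effective keystream is 90 8d 11 26 0b 2a 74 90 8d 11 26 0b.
byte 0: f2 xor 90 = 62
byte 1: 41 xor 8d = cc
byte 2: 36 xor 11 = 27
byte 3: f7 xor 26 = d1
byte 4: ba xor 0b = b1
byte 5: 61 xor 2a = 4b
byte 6: b1 xor 74 = c5
byte 7: 52 xor 90 = c2
byte 8: 02 xor 8d = 8f
byte 9: e4 xor 11 = f5
byte 10: d5 xor 26 = f3
byte 11: 5f xor 0b = 54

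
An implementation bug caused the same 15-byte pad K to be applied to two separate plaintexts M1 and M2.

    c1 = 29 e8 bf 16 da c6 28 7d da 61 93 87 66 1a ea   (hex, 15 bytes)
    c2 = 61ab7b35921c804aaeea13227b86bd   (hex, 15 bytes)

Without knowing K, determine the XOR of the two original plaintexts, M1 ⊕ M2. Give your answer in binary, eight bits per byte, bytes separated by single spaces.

c1 ⊕ c2 = (M1 ⊕ K) ⊕ (M2 ⊕ K) = M1 ⊕ M2 — the shared key cancels under XOR.
 41 XOR  97 =  72
232 XOR 171 =  67
191 XOR 123 = 196
 22 XOR  53 =  35
218 XOR 146 =  72
198 XOR  28 = 218
 40 XOR 128 = 168
125 XOR  74 =  55
218 XOR 174 = 116
 97 XOR 234 = 139
147 XOR  19 = 128
135 XOR  34 = 165
102 XOR 123 =  29
 26 XOR 134 = 156
234 XOR 189 =  87

01001000 01000011 11000100 00100011 01001000 11011010 10101000 00110111 01110100 10001011 10000000 10100101 00011101 10011100 01010111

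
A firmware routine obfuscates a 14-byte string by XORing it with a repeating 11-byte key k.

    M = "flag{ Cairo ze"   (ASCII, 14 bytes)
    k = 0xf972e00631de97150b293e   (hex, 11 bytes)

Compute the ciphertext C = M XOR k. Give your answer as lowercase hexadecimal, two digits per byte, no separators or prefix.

The 11-byte key repeats, so the effective keystream is f9 72 e0 06 31 de 97 15 0b 29 3e f9 72 e0.
byte 0: 01100110 ^ 11111001 = 10011111
byte 1: 01101100 ^ 01110010 = 00011110
byte 2: 01100001 ^ 11100000 = 10000001
byte 3: 01100111 ^ 00000110 = 01100001
byte 4: 01111011 ^ 00110001 = 01001010
byte 5: 00100000 ^ 11011110 = 11111110
byte 6: 01000011 ^ 10010111 = 11010100
byte 7: 01100001 ^ 00010101 = 01110100
byte 8: 01101001 ^ 00001011 = 01100010
byte 9: 01110010 ^ 00101001 = 01011011
byte 10: 01101111 ^ 00111110 = 01010001
byte 11: 00100000 ^ 11111001 = 11011001
byte 12: 01111010 ^ 01110010 = 00001000
byte 13: 01100101 ^ 11100000 = 10000101

9f1e81614afed474625b51d90885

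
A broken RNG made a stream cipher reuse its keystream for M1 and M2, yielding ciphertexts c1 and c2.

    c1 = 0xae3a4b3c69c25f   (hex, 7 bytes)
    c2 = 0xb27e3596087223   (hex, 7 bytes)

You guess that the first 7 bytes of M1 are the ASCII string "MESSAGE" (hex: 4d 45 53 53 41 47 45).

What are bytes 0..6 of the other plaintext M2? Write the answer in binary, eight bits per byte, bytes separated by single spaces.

01010001 00000001 00101101 11111001 00100000 11110111 00111001

First, c1 ⊕ c2 = (M1 ⊕ K) ⊕ (M2 ⊕ K) = M1 ⊕ M2, so the key drops out. Then M2 = (M1 ⊕ M2) ⊕ M1 over the first 7 bytes.
byte 0: (ae XOR b2) XOR 4d = 1c XOR 4d = 51
byte 1: (3a XOR 7e) XOR 45 = 44 XOR 45 = 01
byte 2: (4b XOR 35) XOR 53 = 7e XOR 53 = 2d
byte 3: (3c XOR 96) XOR 53 = aa XOR 53 = f9
byte 4: (69 XOR 08) XOR 41 = 61 XOR 41 = 20
byte 5: (c2 XOR 72) XOR 47 = b0 XOR 47 = f7
byte 6: (5f XOR 23) XOR 45 = 7c XOR 45 = 39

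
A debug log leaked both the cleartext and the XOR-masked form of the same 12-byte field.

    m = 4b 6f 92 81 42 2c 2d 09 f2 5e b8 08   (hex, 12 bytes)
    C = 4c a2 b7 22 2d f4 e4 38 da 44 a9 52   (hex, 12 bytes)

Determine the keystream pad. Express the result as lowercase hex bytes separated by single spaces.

07 cd 25 a3 6f d8 c9 31 28 1a 11 5a

Since C = m ⊕ pad, XORing both sides with m gives pad = m ⊕ C.
01001011 xor 01001100 = 00000111
01101111 xor 10100010 = 11001101
10010010 xor 10110111 = 00100101
10000001 xor 00100010 = 10100011
01000010 xor 00101101 = 01101111
00101100 xor 11110100 = 11011000
00101101 xor 11100100 = 11001001
00001001 xor 00111000 = 00110001
11110010 xor 11011010 = 00101000
01011110 xor 01000100 = 00011010
10111000 xor 10101001 = 00010001
00001000 xor 01010010 = 01011010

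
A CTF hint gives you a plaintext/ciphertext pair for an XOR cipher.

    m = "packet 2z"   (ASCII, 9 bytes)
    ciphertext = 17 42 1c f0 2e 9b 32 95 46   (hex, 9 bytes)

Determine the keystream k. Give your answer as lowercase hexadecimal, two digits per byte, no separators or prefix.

67237f9b4bef12a73c

Since ciphertext = m ⊕ k, XORing both sides with m gives k = m ⊕ ciphertext.
byte 0: 112 ^  23 = 103
byte 1:  97 ^  66 =  35
byte 2:  99 ^  28 = 127
byte 3: 107 ^ 240 = 155
byte 4: 101 ^  46 =  75
byte 5: 116 ^ 155 = 239
byte 6:  32 ^  50 =  18
byte 7:  50 ^ 149 = 167
byte 8: 122 ^  70 =  60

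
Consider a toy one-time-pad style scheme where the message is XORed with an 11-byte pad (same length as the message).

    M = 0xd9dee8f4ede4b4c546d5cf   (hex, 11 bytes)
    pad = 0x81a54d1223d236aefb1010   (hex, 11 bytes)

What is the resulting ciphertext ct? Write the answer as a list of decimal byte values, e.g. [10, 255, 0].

[88, 123, 165, 230, 206, 54, 130, 107, 189, 197, 223]

XOR is its own inverse, so applying the key byte-wise gives the result directly.
11011001 XOR 10000001 = 01011000
11011110 XOR 10100101 = 01111011
11101000 XOR 01001101 = 10100101
11110100 XOR 00010010 = 11100110
11101101 XOR 00100011 = 11001110
11100100 XOR 11010010 = 00110110
10110100 XOR 00110110 = 10000010
11000101 XOR 10101110 = 01101011
01000110 XOR 11111011 = 10111101
11010101 XOR 00010000 = 11000101
11001111 XOR 00010000 = 11011111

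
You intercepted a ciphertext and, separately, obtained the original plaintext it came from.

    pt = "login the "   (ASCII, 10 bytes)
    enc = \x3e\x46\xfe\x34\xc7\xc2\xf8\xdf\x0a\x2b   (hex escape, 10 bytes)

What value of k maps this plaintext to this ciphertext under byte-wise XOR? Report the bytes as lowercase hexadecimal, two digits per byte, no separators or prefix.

Since enc = pt ⊕ k, XORing both sides with pt gives k = pt ⊕ enc.
6c XOR 3e = 52
6f XOR 46 = 29
67 XOR fe = 99
69 XOR 34 = 5d
6e XOR c7 = a9
20 XOR c2 = e2
74 XOR f8 = 8c
68 XOR df = b7
65 XOR 0a = 6f
20 XOR 2b = 0b

5229995da9e28cb76f0b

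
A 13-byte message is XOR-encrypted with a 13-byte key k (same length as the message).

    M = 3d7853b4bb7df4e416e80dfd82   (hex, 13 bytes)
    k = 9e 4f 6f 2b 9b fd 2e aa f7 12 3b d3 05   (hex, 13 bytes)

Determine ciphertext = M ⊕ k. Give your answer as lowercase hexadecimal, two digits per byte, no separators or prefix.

00111101 ⊕ 10011110 = 10100011
01111000 ⊕ 01001111 = 00110111
01010011 ⊕ 01101111 = 00111100
10110100 ⊕ 00101011 = 10011111
10111011 ⊕ 10011011 = 00100000
01111101 ⊕ 11111101 = 10000000
11110100 ⊕ 00101110 = 11011010
11100100 ⊕ 10101010 = 01001110
00010110 ⊕ 11110111 = 11100001
11101000 ⊕ 00010010 = 11111010
00001101 ⊕ 00111011 = 00110110
11111101 ⊕ 11010011 = 00101110
10000010 ⊕ 00000101 = 10000111

a3373c9f2080da4ee1fa362e87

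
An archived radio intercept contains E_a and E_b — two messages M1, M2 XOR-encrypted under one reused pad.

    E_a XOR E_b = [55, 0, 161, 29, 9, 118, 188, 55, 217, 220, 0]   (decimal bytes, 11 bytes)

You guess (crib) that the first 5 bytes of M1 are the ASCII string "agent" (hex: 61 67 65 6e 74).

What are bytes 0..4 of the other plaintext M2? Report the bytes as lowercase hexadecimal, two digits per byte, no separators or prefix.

Since E_a ⊕ E_b = M1 ⊕ M2, XORing with the guessed M1 bytes yields the corresponding M2 bytes: M2 = (E_a ⊕ E_b) ⊕ M1.
00110111 xor 01100001 = 01010110
00000000 xor 01100111 = 01100111
10100001 xor 01100101 = 11000100
00011101 xor 01101110 = 01110011
00001001 xor 01110100 = 01111101

5667c4737d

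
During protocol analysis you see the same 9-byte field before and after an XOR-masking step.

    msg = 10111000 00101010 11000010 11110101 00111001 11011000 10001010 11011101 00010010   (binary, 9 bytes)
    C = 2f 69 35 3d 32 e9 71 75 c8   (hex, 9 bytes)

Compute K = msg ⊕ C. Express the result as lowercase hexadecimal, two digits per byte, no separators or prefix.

9743f7c80b31fba8da

Since C = msg ⊕ K, XORing both sides with msg gives K = msg ⊕ C.
b8 ⊕ 2f = 97
2a ⊕ 69 = 43
c2 ⊕ 35 = f7
f5 ⊕ 3d = c8
39 ⊕ 32 = 0b
d8 ⊕ e9 = 31
8a ⊕ 71 = fb
dd ⊕ 75 = a8
12 ⊕ c8 = da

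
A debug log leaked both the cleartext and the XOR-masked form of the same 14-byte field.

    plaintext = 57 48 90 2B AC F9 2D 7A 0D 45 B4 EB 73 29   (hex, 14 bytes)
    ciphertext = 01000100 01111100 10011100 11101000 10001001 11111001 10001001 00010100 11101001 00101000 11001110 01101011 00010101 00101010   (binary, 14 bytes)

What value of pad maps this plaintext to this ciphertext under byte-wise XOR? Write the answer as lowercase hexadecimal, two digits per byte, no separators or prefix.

13340cc32500a46ee46d7a806603

Since ciphertext = plaintext ⊕ pad, XORing both sides with plaintext gives pad = plaintext ⊕ ciphertext.
57 ⊕ 44 = 13
48 ⊕ 7c = 34
90 ⊕ 9c = 0c
2b ⊕ e8 = c3
ac ⊕ 89 = 25
f9 ⊕ f9 = 00
2d ⊕ 89 = a4
7a ⊕ 14 = 6e
0d ⊕ e9 = e4
45 ⊕ 28 = 6d
b4 ⊕ ce = 7a
eb ⊕ 6b = 80
73 ⊕ 15 = 66
29 ⊕ 2a = 03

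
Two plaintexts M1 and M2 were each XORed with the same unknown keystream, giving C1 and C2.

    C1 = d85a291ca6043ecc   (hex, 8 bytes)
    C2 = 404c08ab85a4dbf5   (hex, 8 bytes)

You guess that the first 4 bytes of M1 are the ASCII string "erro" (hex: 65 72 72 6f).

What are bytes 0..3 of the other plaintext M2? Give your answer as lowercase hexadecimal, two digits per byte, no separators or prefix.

fd6453d8

First, C1 ⊕ C2 = (M1 ⊕ K) ⊕ (M2 ⊕ K) = M1 ⊕ M2, so the key drops out. Then M2 = (M1 ⊕ M2) ⊕ M1 over the first 4 bytes.
byte 0: (d8 xor 40) xor 65 = 98 xor 65 = fd
byte 1: (5a xor 4c) xor 72 = 16 xor 72 = 64
byte 2: (29 xor 08) xor 72 = 21 xor 72 = 53
byte 3: (1c xor ab) xor 6f = b7 xor 6f = d8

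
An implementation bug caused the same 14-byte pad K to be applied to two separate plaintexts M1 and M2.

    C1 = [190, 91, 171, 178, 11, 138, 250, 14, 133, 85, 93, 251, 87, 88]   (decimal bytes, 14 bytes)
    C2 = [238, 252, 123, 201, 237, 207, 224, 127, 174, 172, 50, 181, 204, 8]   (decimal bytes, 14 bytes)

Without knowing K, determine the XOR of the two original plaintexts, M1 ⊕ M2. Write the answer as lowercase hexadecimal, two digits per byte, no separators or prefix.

C1 ⊕ C2 = (M1 ⊕ K) ⊕ (M2 ⊕ K) = M1 ⊕ M2 — the shared key cancels under XOR.
be xor ee = 50
5b xor fc = a7
ab xor 7b = d0
b2 xor c9 = 7b
0b xor ed = e6
8a xor cf = 45
fa xor e0 = 1a
0e xor 7f = 71
85 xor ae = 2b
55 xor ac = f9
5d xor 32 = 6f
fb xor b5 = 4e
57 xor cc = 9b
58 xor 08 = 50

50a7d07be6451a712bf96f4e9b50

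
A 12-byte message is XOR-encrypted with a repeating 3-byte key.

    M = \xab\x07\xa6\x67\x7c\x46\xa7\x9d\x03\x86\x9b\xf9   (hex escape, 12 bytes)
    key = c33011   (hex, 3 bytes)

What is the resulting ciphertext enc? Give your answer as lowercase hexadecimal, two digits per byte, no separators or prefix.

6837b7a44c5764ad1245abe8

The 3-byte key repeats, so the effective keystream is c3 30 11 c3 30 11 c3 30 11 c3 30 11.
byte 0: 171 XOR 195 = 104
byte 1:   7 XOR  48 =  55
byte 2: 166 XOR  17 = 183
byte 3: 103 XOR 195 = 164
byte 4: 124 XOR  48 =  76
byte 5:  70 XOR  17 =  87
byte 6: 167 XOR 195 = 100
byte 7: 157 XOR  48 = 173
byte 8:   3 XOR  17 =  18
byte 9: 134 XOR 195 =  69
byte 10: 155 XOR  48 = 171
byte 11: 249 XOR  17 = 232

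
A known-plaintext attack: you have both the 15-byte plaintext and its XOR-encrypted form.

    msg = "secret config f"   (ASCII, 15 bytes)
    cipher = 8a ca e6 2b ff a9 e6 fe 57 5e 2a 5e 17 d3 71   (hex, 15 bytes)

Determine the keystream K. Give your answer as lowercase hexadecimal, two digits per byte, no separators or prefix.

Since cipher = msg ⊕ K, XORing both sides with msg gives K = msg ⊕ cipher.
byte 0: 73 ⊕ 8a = f9
byte 1: 65 ⊕ ca = af
byte 2: 63 ⊕ e6 = 85
byte 3: 72 ⊕ 2b = 59
byte 4: 65 ⊕ ff = 9a
byte 5: 74 ⊕ a9 = dd
byte 6: 20 ⊕ e6 = c6
byte 7: 63 ⊕ fe = 9d
byte 8: 6f ⊕ 57 = 38
byte 9: 6e ⊕ 5e = 30
byte 10: 66 ⊕ 2a = 4c
byte 11: 69 ⊕ 5e = 37
byte 12: 67 ⊕ 17 = 70
byte 13: 20 ⊕ d3 = f3
byte 14: 66 ⊕ 71 = 17

f9af85599addc69d38304c3770f317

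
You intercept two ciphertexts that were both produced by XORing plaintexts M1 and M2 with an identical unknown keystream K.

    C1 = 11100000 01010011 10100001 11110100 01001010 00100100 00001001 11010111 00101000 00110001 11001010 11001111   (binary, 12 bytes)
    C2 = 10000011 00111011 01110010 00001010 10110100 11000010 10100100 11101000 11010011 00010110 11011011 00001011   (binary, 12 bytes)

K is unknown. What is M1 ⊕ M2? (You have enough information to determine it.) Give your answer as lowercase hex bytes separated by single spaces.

63 68 d3 fe fe e6 ad 3f fb 27 11 c4

C1 ⊕ C2 = (M1 ⊕ K) ⊕ (M2 ⊕ K) = M1 ⊕ M2 — the shared key cancels under XOR.
e0 XOR 83 = 63
53 XOR 3b = 68
a1 XOR 72 = d3
f4 XOR 0a = fe
4a XOR b4 = fe
24 XOR c2 = e6
09 XOR a4 = ad
d7 XOR e8 = 3f
28 XOR d3 = fb
31 XOR 16 = 27
ca XOR db = 11
cf XOR 0b = c4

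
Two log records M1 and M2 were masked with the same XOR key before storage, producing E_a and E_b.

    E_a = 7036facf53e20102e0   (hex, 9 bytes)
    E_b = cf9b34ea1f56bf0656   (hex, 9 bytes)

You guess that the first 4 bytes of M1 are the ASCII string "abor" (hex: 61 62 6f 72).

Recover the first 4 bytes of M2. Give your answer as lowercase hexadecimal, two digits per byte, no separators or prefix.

decfa157

First, E_a ⊕ E_b = (M1 ⊕ K) ⊕ (M2 ⊕ K) = M1 ⊕ M2, so the key drops out. Then M2 = (M1 ⊕ M2) ⊕ M1 over the first 4 bytes.
byte 0: (70 xor cf) xor 61 = bf xor 61 = de
byte 1: (36 xor 9b) xor 62 = ad xor 62 = cf
byte 2: (fa xor 34) xor 6f = ce xor 6f = a1
byte 3: (cf xor ea) xor 72 = 25 xor 72 = 57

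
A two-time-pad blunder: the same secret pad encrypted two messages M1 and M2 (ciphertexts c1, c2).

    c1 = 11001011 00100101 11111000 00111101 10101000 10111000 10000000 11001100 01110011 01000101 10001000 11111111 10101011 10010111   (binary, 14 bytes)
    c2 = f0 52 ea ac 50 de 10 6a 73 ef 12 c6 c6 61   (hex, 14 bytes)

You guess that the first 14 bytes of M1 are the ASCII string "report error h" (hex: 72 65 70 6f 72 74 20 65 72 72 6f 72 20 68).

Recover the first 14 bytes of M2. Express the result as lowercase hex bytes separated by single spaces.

49 12 62 fe 8a 12 b0 c3 72 d8 f5 4b 4d 9e

First, c1 ⊕ c2 = (M1 ⊕ K) ⊕ (M2 ⊕ K) = M1 ⊕ M2, so the key drops out. Then M2 = (M1 ⊕ M2) ⊕ M1 over the first 14 bytes.
byte 0: (cb ^ f0) ^ 72 = 3b ^ 72 = 49
byte 1: (25 ^ 52) ^ 65 = 77 ^ 65 = 12
byte 2: (f8 ^ ea) ^ 70 = 12 ^ 70 = 62
byte 3: (3d ^ ac) ^ 6f = 91 ^ 6f = fe
byte 4: (a8 ^ 50) ^ 72 = f8 ^ 72 = 8a
byte 5: (b8 ^ de) ^ 74 = 66 ^ 74 = 12
byte 6: (80 ^ 10) ^ 20 = 90 ^ 20 = b0
byte 7: (cc ^ 6a) ^ 65 = a6 ^ 65 = c3
byte 8: (73 ^ 73) ^ 72 = 00 ^ 72 = 72
byte 9: (45 ^ ef) ^ 72 = aa ^ 72 = d8
byte 10: (88 ^ 12) ^ 6f = 9a ^ 6f = f5
byte 11: (ff ^ c6) ^ 72 = 39 ^ 72 = 4b
byte 12: (ab ^ c6) ^ 20 = 6d ^ 20 = 4d
byte 13: (97 ^ 61) ^ 68 = f6 ^ 68 = 9e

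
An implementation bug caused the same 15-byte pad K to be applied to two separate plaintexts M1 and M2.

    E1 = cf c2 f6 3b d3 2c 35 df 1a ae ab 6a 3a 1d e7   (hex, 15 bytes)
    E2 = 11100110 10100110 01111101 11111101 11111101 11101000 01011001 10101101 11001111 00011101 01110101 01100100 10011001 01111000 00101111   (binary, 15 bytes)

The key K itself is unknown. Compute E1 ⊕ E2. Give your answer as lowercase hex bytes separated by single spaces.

29 64 8b c6 2e c4 6c 72 d5 b3 de 0e a3 65 c8

E1 ⊕ E2 = (M1 ⊕ K) ⊕ (M2 ⊕ K) = M1 ⊕ M2 — the shared key cancels under XOR.
cf XOR e6 = 29
c2 XOR a6 = 64
f6 XOR 7d = 8b
3b XOR fd = c6
d3 XOR fd = 2e
2c XOR e8 = c4
35 XOR 59 = 6c
df XOR ad = 72
1a XOR cf = d5
ae XOR 1d = b3
ab XOR 75 = de
6a XOR 64 = 0e
3a XOR 99 = a3
1d XOR 78 = 65
e7 XOR 2f = c8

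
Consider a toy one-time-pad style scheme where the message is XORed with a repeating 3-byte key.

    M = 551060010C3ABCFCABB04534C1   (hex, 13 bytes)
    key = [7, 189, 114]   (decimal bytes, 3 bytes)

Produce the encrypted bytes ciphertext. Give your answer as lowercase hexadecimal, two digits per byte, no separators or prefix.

The 3-byte key repeats, so the effective keystream is 07 bd 72 07 bd 72 07 bd 72 07 bd 72 07.
byte 0: 55 XOR 07 = 52
byte 1: 10 XOR bd = ad
byte 2: 60 XOR 72 = 12
byte 3: 01 XOR 07 = 06
byte 4: 0c XOR bd = b1
byte 5: 3a XOR 72 = 48
byte 6: bc XOR 07 = bb
byte 7: fc XOR bd = 41
byte 8: ab XOR 72 = d9
byte 9: b0 XOR 07 = b7
byte 10: 45 XOR bd = f8
byte 11: 34 XOR 72 = 46
byte 12: c1 XOR 07 = c6

52ad1206b148bb41d9b7f846c6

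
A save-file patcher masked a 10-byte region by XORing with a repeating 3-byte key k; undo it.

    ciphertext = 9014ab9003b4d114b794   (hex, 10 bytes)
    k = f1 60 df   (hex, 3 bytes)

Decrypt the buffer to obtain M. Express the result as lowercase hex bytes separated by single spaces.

The 3-byte key repeats, so the effective keystream is f1 60 df f1 60 df f1 60 df f1.
byte 0: 144 ⊕ 241 =  97
byte 1:  20 ⊕  96 = 116
byte 2: 171 ⊕ 223 = 116
byte 3: 144 ⊕ 241 =  97
byte 4:   3 ⊕  96 =  99
byte 5: 180 ⊕ 223 = 107
byte 6: 209 ⊕ 241 =  32
byte 7:  20 ⊕  96 = 116
byte 8: 183 ⊕ 223 = 104
byte 9: 148 ⊕ 241 = 101

61 74 74 61 63 6b 20 74 68 65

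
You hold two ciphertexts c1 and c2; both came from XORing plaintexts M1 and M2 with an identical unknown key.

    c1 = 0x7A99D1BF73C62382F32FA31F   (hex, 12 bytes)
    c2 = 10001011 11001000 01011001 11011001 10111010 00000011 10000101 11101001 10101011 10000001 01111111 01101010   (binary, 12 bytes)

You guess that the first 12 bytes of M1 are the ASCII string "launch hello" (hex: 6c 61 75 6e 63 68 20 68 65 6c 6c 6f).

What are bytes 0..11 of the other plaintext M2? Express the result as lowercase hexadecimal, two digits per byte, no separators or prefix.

9d30fd08aaad86033dc2b01a

First, c1 ⊕ c2 = (M1 ⊕ K) ⊕ (M2 ⊕ K) = M1 ⊕ M2, so the key drops out. Then M2 = (M1 ⊕ M2) ⊕ M1 over the first 12 bytes.
byte 0: (7a ⊕ 8b) ⊕ 6c = f1 ⊕ 6c = 9d
byte 1: (99 ⊕ c8) ⊕ 61 = 51 ⊕ 61 = 30
byte 2: (d1 ⊕ 59) ⊕ 75 = 88 ⊕ 75 = fd
byte 3: (bf ⊕ d9) ⊕ 6e = 66 ⊕ 6e = 08
byte 4: (73 ⊕ ba) ⊕ 63 = c9 ⊕ 63 = aa
byte 5: (c6 ⊕ 03) ⊕ 68 = c5 ⊕ 68 = ad
byte 6: (23 ⊕ 85) ⊕ 20 = a6 ⊕ 20 = 86
byte 7: (82 ⊕ e9) ⊕ 68 = 6b ⊕ 68 = 03
byte 8: (f3 ⊕ ab) ⊕ 65 = 58 ⊕ 65 = 3d
byte 9: (2f ⊕ 81) ⊕ 6c = ae ⊕ 6c = c2
byte 10: (a3 ⊕ 7f) ⊕ 6c = dc ⊕ 6c = b0
byte 11: (1f ⊕ 6a) ⊕ 6f = 75 ⊕ 6f = 1a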